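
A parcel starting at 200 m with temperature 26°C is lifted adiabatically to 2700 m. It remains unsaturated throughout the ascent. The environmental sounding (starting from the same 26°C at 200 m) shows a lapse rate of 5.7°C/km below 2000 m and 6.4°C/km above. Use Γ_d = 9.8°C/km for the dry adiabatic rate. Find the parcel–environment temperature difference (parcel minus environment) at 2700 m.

-9.76°C (parcel cooler than environment)

Parcel:
  200 → 2700 m (dry, 9.8°C/km): ΔT = -9.8 × 2.5 = -24.5°C → T = 1.5°C
Environment:
  200 → 2000 m (environment, lower layer, 5.7°C/km): ΔT = -5.7 × 1.8 = -10.26°C → T = 15.74°C
  2000 → 2700 m (environment, upper layer, 6.4°C/km): ΔT = -6.4 × 0.7 = -4.48°C → T = 11.26°C
T_parcel − T_env = 1.5 − 11.26 = -9.76°C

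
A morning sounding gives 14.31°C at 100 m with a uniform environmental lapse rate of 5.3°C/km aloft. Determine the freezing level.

2800 m

Height above start = (14.31 − 0) / 5.3 = 2.7 km
Altitude = 100 m + 2700 m = 2800 m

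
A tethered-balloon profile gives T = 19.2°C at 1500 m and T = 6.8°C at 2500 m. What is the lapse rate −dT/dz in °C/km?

12.4°C/km

Γ = −ΔT/Δz = (19.2 − 6.8) / (2500 − 1500) m
  = 12.4°C / 1 km = 12.4°C/km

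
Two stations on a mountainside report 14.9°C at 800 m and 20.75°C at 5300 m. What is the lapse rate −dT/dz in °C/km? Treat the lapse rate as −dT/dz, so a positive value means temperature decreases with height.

-1.3°C/km

Γ = −ΔT/Δz = (14.9 − 20.75) / (5300 − 800) m
  = -5.85°C / 4.5 km = -1.3°C/km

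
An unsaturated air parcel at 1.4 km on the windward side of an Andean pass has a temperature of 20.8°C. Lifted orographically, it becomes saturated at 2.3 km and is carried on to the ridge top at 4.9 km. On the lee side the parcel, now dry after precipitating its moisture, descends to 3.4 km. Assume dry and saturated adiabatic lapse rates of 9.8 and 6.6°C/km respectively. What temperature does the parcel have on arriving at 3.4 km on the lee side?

9.52°C

1400 → 2300 m (dry, 9.8°C/km): ΔT = -9.8 × 0.9 = -8.82°C → T = 11.98°C
2300 → 4900 m (saturated, 6.6°C/km): ΔT = -6.6 × 2.6 = -17.16°C → T = -5.18°C
4900 → 3400 m (dry descent, 9.8°C/km): ΔT = +9.8 × 1.5 = +14.7°C → T = 9.52°C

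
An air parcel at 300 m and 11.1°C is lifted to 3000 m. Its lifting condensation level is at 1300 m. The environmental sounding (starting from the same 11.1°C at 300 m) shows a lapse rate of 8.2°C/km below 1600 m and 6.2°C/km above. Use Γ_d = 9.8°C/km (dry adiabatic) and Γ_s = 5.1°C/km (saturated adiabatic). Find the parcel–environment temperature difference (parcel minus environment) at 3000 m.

Parcel:
  Dry to 1300 m: -9.8 × 1 km = -9.8°C, so T = 1.3°C.
  Saturated to 3000 m: -5.1 × 1.7 km = -8.67°C, so T = -7.37°C.
Environment:
  Environment, lower layer to 1600 m: -8.2 × 1.3 km = -10.66°C, so T = 0.44°C.
  Environment, upper layer to 3000 m: -6.2 × 1.4 km = -8.68°C, so T = -8.24°C.
T_parcel − T_env = -7.37 − (-8.24) = +0.87°C

+0.87°C (parcel warmer than environment)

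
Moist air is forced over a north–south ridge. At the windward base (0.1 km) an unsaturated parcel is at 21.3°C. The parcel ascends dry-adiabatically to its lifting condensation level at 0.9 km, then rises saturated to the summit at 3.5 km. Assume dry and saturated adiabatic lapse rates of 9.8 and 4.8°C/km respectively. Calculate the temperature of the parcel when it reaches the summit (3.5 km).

0.98°C

From 100 m to 900 m (dry): cools by 9.8 × 0.8 = 7.84°C, giving 13.46°C.
From 900 m to 3500 m (saturated): cools by 4.8 × 2.6 = 12.48°C, giving 0.98°C.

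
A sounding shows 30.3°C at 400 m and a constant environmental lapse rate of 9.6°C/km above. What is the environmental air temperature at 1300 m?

400–1300 m, environmental: Δz = 0.9 km ⇒ ΔT = -8.64°C; T = 21.66°C

21.66°C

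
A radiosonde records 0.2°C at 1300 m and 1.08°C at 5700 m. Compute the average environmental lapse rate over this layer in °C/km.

Γ = −ΔT/Δz = (0.2 − 1.08) / (5700 − 1300) m
  = -0.88°C / 4.4 km = -0.2°C/km

-0.2°C/km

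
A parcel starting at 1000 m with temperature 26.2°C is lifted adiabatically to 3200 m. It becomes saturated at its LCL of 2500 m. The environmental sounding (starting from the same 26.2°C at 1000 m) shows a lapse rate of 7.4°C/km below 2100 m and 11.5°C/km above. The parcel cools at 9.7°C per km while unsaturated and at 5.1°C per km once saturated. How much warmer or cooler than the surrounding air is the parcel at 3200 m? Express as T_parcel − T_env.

+2.67°C (parcel warmer than environment)

Parcel:
  From 1000 m to 2500 m (dry): cools by 9.7 × 1.5 = 14.55°C, giving 11.65°C.
  From 2500 m to 3200 m (saturated): cools by 5.1 × 0.7 = 3.57°C, giving 8.08°C.
Environment:
  From 1000 m to 2100 m (environment, lower layer): cools by 7.4 × 1.1 = 8.14°C, giving 18.06°C.
  From 2100 m to 3200 m (environment, upper layer): cools by 11.5 × 1.1 = 12.65°C, giving 5.41°C.
T_parcel − T_env = 8.08 − 5.41 = +2.67°C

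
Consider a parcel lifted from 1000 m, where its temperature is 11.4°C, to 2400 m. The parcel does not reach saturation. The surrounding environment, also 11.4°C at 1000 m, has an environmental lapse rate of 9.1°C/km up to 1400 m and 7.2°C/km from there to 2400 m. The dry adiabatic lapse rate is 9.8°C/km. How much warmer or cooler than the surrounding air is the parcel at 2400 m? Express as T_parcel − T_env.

-2.88°C (parcel cooler than environment)

Parcel:
  From 1000 m to 2400 m (dry): cools by 9.8 × 1.4 = 13.72°C, giving -2.32°C.
Environment:
  From 1000 m to 1400 m (environment, lower layer): cools by 9.1 × 0.4 = 3.64°C, giving 7.76°C.
  From 1400 m to 2400 m (environment, upper layer): cools by 7.2 × 1 = 7.2°C, giving 0.56°C.
T_parcel − T_env = -2.32 − 0.56 = -2.88°C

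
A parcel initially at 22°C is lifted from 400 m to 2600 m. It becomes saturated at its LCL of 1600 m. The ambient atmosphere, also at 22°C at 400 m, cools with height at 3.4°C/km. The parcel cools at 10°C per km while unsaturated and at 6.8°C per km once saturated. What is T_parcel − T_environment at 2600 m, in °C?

-11.32°C (parcel cooler than environment)

Parcel:
  400–1600 m, dry: Δz = 1.2 km ⇒ ΔT = -12°C; T = 10°C
  1600–2600 m, saturated: Δz = 1 km ⇒ ΔT = -6.8°C; T = 3.2°C
Environment:
  400–2600 m, environment: Δz = 2.2 km ⇒ ΔT = -7.48°C; T = 14.52°C
T_parcel − T_env = 3.2 − 14.52 = -11.32°C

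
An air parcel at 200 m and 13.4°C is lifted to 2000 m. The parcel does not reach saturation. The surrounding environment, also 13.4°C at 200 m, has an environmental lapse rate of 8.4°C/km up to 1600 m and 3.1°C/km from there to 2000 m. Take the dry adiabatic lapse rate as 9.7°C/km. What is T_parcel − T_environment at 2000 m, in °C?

-4.46°C (parcel cooler than environment)

Parcel:
  200 → 2000 m (dry, 9.7°C/km): ΔT = -9.7 × 1.8 = -17.46°C → T = -4.06°C
Environment:
  200 → 1600 m (environment, lower layer, 8.4°C/km): ΔT = -8.4 × 1.4 = -11.76°C → T = 1.64°C
  1600 → 2000 m (environment, upper layer, 3.1°C/km): ΔT = -3.1 × 0.4 = -1.24°C → T = 0.4°C
T_parcel − T_env = -4.06 − 0.4 = -4.46°C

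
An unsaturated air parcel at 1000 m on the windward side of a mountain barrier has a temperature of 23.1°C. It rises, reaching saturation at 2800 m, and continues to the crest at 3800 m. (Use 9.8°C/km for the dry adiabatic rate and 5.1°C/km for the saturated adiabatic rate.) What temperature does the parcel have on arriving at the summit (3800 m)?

Dry to 2800 m: -9.8 × 1.8 km = -17.64°C, so T = 5.46°C.
Saturated to 3800 m: -5.1 × 1 km = -5.1°C, so T = 0.36°C.

0.36°C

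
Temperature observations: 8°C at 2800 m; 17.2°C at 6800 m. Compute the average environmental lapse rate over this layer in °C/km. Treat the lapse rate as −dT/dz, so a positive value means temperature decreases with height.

-2.3°C/km

Γ = −ΔT/Δz = (8 − 17.2) / (6800 − 2800) m
  = -9.2°C / 4 km = -2.3°C/km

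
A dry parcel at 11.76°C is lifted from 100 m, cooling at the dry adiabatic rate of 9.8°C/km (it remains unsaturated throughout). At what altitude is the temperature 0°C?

1300 m

Height above start = (11.76 − 0) / 9.8 = 1.2 km
Altitude = 100 m + 1200 m = 1300 m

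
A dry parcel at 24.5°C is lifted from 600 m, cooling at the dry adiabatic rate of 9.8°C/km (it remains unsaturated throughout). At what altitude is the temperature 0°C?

Height above start = (24.5 − 0) / 9.8 = 2.5 km
Altitude = 600 m + 2500 m = 3100 m

3100 m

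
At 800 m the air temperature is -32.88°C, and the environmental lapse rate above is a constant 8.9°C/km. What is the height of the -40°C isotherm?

1600 m

Height above start = (-32.88 − (-40)) / 8.9 = 0.8 km
Altitude = 800 m + 800 m = 1600 m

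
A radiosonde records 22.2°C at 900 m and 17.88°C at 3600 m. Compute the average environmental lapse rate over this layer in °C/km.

1.6°C/km

Γ = −ΔT/Δz = (22.2 − 17.88) / (3600 − 900) m
  = 4.32°C / 2.7 km = 1.6°C/km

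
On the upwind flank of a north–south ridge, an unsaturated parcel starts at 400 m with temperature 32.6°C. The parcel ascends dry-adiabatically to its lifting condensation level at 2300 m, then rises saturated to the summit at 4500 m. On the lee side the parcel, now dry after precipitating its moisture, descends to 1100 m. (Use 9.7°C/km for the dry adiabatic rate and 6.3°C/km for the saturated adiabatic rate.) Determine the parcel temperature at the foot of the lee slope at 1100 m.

33.29°C

From 400 m to 2300 m (dry): cools by 9.7 × 1.9 = 18.43°C, giving 14.17°C.
From 2300 m to 4500 m (saturated): cools by 6.3 × 2.2 = 13.86°C, giving 0.31°C.
From 4500 m to 1100 m (dry descent): warms by 9.7 × 3.4 = 32.98°C, giving 33.29°C.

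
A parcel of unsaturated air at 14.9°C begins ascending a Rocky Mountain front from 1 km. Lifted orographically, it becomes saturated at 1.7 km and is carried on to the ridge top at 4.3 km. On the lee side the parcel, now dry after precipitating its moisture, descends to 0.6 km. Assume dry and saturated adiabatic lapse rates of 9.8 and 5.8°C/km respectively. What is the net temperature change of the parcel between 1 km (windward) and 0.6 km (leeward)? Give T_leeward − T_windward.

Dry to 1700 m: -9.8 × 0.7 km = -6.86°C, so T = 8.04°C.
Saturated to 4300 m: -5.8 × 2.6 km = -15.08°C, so T = -7.04°C.
Dry descent to 600 m: +9.8 × 3.7 km = +36.26°C, so T = 29.22°C.
Net change vs windward start: 29.22 − 14.9 = +14.32°C

+14.32°C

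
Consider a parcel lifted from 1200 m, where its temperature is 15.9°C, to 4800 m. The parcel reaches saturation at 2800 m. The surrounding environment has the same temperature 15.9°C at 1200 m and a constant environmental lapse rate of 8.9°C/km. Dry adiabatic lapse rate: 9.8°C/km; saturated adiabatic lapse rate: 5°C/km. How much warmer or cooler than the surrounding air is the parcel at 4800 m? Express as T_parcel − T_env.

Parcel:
  From 1200 m to 2800 m (dry): cools by 9.8 × 1.6 = 15.68°C, giving 0.22°C.
  From 2800 m to 4800 m (saturated): cools by 5 × 2 = 10°C, giving -9.78°C.
Environment:
  From 1200 m to 4800 m (environment): cools by 8.9 × 3.6 = 32.04°C, giving -16.14°C.
T_parcel − T_env = -9.78 − (-16.14) = +6.36°C

+6.36°C (parcel warmer than environment)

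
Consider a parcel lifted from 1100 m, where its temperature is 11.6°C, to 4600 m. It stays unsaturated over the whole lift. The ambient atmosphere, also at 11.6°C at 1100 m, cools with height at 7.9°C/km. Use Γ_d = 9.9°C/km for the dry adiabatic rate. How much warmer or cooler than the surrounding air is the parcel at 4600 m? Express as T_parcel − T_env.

Parcel:
  1100 → 4600 m (dry, 9.9°C/km): ΔT = -9.9 × 3.5 = -34.65°C → T = -23.05°C
Environment:
  1100 → 4600 m (environment, 7.9°C/km): ΔT = -7.9 × 3.5 = -27.65°C → T = -16.05°C
T_parcel − T_env = -23.05 − (-16.05) = -7°C

-7°C (parcel cooler than environment)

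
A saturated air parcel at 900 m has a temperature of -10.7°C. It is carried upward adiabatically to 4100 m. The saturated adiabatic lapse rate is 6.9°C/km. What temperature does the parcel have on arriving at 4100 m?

-32.78°C

From 900 m to 4100 m (saturated adiabatic): cools by 6.9 × 3.2 = 22.08°C, giving -32.78°C.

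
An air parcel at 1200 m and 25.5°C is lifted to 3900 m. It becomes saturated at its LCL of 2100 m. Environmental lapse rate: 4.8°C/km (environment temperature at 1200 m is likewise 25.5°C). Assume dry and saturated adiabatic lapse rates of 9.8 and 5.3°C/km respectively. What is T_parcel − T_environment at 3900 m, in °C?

-5.4°C (parcel cooler than environment)

Parcel:
  Dry to 2100 m: -9.8 × 0.9 km = -8.82°C, so T = 16.68°C.
  Saturated to 3900 m: -5.3 × 1.8 km = -9.54°C, so T = 7.14°C.
Environment:
  Environment to 3900 m: -4.8 × 2.7 km = -12.96°C, so T = 12.54°C.
T_parcel − T_env = 7.14 − 12.54 = -5.4°C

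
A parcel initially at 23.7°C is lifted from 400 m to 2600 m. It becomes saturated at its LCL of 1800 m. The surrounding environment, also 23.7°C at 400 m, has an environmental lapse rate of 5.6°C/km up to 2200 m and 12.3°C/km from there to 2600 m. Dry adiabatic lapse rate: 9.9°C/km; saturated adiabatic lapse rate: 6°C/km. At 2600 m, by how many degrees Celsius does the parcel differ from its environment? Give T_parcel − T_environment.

-3.66°C (parcel cooler than environment)

Parcel:
  400 → 1800 m (dry, 9.9°C/km): ΔT = -9.9 × 1.4 = -13.86°C → T = 9.84°C
  1800 → 2600 m (saturated, 6°C/km): ΔT = -6 × 0.8 = -4.8°C → T = 5.04°C
Environment:
  400 → 2200 m (environment, lower layer, 5.6°C/km): ΔT = -5.6 × 1.8 = -10.08°C → T = 13.62°C
  2200 → 2600 m (environment, upper layer, 12.3°C/km): ΔT = -12.3 × 0.4 = -4.92°C → T = 8.7°C
T_parcel − T_env = 5.04 − 8.7 = -3.66°C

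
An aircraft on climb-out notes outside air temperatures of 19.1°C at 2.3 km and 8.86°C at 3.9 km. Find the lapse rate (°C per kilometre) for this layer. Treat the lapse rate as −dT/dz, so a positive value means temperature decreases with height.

6.4°C/km

Γ = −ΔT/Δz = (19.1 − 8.86) / (3900 − 2300) m
  = 10.24°C / 1.6 km = 6.4°C/km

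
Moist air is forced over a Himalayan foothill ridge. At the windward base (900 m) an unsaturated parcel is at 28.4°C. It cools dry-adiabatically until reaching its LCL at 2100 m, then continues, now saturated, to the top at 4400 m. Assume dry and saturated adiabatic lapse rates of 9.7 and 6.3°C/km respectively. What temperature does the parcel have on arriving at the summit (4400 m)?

Dry to 2100 m: -9.7 × 1.2 km = -11.64°C, so T = 16.76°C.
Saturated to 4400 m: -6.3 × 2.3 km = -14.49°C, so T = 2.27°C.

2.27°C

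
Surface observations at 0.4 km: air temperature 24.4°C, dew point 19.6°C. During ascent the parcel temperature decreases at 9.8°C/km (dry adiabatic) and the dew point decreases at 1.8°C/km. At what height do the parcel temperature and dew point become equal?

1 km

T and T_d converge at 9.8 − 1.8 = 8°C per km
Height above start = (24.4 − 19.6) / 8 = 0.6 km
LCL altitude = 400 m + 600 m = 1000 m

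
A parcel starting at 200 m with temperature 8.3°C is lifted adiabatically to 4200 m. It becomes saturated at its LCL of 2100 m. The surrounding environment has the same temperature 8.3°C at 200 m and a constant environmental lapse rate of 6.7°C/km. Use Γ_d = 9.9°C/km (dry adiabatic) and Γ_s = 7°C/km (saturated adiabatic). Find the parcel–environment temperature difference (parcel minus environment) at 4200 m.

-6.71°C (parcel cooler than environment)

Parcel:
  200–2100 m, dry: Δz = 1.9 km ⇒ ΔT = -18.81°C; T = -10.51°C
  2100–4200 m, saturated: Δz = 2.1 km ⇒ ΔT = -14.7°C; T = -25.21°C
Environment:
  200–4200 m, environment: Δz = 4 km ⇒ ΔT = -26.8°C; T = -18.5°C
T_parcel − T_env = -25.21 − (-18.5) = -6.71°C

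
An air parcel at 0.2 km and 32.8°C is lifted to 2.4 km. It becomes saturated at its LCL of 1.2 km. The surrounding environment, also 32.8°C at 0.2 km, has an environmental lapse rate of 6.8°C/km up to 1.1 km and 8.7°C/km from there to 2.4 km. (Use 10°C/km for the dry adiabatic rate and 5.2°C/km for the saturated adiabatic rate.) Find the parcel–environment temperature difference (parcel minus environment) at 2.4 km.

+1.19°C (parcel warmer than environment)

Parcel:
  From 200 m to 1200 m (dry): cools by 10 × 1 = 10°C, giving 22.8°C.
  From 1200 m to 2400 m (saturated): cools by 5.2 × 1.2 = 6.24°C, giving 16.56°C.
Environment:
  From 200 m to 1100 m (environment, lower layer): cools by 6.8 × 0.9 = 6.12°C, giving 26.68°C.
  From 1100 m to 2400 m (environment, upper layer): cools by 8.7 × 1.3 = 11.31°C, giving 15.37°C.
T_parcel − T_env = 16.56 − 15.37 = +1.19°C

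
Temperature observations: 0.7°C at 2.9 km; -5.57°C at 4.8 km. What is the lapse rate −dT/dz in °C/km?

Γ = −ΔT/Δz = (0.7 − (-5.57)) / (4800 − 2900) m
  = 6.27°C / 1.9 km = 3.3°C/km

3.3°C/km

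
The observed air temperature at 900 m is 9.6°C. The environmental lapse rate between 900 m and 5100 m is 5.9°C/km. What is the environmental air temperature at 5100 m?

-15.18°C

From 900 m to 5100 m (environmental): cools by 5.9 × 4.2 = 24.78°C, giving -15.18°C.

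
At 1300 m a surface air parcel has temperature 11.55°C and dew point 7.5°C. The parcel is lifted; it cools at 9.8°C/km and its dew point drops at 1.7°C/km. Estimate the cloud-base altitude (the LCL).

T and T_d converge at 9.8 − 1.7 = 8.1°C per km
Height above start = (11.55 − 7.5) / 8.1 = 0.5 km
LCL altitude = 1300 m + 500 m = 1800 m

1800 m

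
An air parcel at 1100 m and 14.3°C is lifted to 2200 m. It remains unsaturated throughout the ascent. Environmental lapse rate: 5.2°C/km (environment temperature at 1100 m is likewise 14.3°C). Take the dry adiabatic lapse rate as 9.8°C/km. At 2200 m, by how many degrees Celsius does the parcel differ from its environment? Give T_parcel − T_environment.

-5.06°C (parcel cooler than environment)

Parcel:
  1100 → 2200 m (dry, 9.8°C/km): ΔT = -9.8 × 1.1 = -10.78°C → T = 3.52°C
Environment:
  1100 → 2200 m (environment, 5.2°C/km): ΔT = -5.2 × 1.1 = -5.72°C → T = 8.58°C
T_parcel − T_env = 3.52 − 8.58 = -5.06°C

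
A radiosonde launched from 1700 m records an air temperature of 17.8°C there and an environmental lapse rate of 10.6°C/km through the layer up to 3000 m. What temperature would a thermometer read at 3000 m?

4.02°C

Environmental to 3000 m: -10.6 × 1.3 km = -13.78°C, so T = 4.02°C.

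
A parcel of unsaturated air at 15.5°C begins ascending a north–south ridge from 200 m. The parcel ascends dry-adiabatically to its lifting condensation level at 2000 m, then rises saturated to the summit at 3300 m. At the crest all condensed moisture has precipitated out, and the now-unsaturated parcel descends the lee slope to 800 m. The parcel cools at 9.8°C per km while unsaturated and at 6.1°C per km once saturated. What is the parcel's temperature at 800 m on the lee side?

14.43°C

From 200 m to 2000 m (dry): cools by 9.8 × 1.8 = 17.64°C, giving -2.14°C.
From 2000 m to 3300 m (saturated): cools by 6.1 × 1.3 = 7.93°C, giving -10.07°C.
From 3300 m to 800 m (dry descent): warms by 9.8 × 2.5 = 24.5°C, giving 14.43°C.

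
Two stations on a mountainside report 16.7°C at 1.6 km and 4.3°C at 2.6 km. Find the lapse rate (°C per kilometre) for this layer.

Γ = −ΔT/Δz = (16.7 − 4.3) / (2600 − 1600) m
  = 12.4°C / 1 km = 12.4°C/km

12.4°C/km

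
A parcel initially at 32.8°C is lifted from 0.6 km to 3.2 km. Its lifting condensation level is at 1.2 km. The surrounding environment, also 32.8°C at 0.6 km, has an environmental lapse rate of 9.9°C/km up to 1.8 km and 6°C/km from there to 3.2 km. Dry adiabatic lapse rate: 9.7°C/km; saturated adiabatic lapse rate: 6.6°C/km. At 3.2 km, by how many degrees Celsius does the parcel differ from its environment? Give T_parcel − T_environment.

Parcel:
  600–1200 m, dry: Δz = 0.6 km ⇒ ΔT = -5.82°C; T = 26.98°C
  1200–3200 m, saturated: Δz = 2 km ⇒ ΔT = -13.2°C; T = 13.78°C
Environment:
  600–1800 m, environment, lower layer: Δz = 1.2 km ⇒ ΔT = -11.88°C; T = 20.92°C
  1800–3200 m, environment, upper layer: Δz = 1.4 km ⇒ ΔT = -8.4°C; T = 12.52°C
T_parcel − T_env = 13.78 − 12.52 = +1.26°C

+1.26°C (parcel warmer than environment)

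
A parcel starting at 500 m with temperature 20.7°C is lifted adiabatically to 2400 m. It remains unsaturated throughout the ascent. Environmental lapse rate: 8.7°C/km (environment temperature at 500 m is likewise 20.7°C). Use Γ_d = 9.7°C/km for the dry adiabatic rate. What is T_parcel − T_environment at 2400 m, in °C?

Parcel:
  500 → 2400 m (dry, 9.7°C/km): ΔT = -9.7 × 1.9 = -18.43°C → T = 2.27°C
Environment:
  500 → 2400 m (environment, 8.7°C/km): ΔT = -8.7 × 1.9 = -16.53°C → T = 4.17°C
T_parcel − T_env = 2.27 − 4.17 = -1.9°C

-1.9°C (parcel cooler than environment)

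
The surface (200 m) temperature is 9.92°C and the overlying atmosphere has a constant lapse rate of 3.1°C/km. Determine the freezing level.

3400 m

Height above start = (9.92 − 0) / 3.1 = 3.2 km
Altitude = 200 m + 3200 m = 3400 m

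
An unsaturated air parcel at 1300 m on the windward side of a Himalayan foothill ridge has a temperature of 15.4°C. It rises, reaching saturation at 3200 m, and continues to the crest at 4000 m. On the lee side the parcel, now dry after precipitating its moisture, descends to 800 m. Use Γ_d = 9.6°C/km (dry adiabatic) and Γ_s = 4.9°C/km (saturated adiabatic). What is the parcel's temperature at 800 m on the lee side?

23.96°C

1300–3200 m, dry: Δz = 1.9 km ⇒ ΔT = -18.24°C; T = -2.84°C
3200–4000 m, saturated: Δz = 0.8 km ⇒ ΔT = -3.92°C; T = -6.76°C
4000–800 m, dry descent: Δz = 3.2 km ⇒ ΔT = +30.72°C; T = 23.96°C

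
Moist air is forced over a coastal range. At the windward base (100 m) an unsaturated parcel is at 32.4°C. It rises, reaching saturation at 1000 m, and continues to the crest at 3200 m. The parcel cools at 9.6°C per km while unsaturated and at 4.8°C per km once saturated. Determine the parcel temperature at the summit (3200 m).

13.2°C

From 100 m to 1000 m (dry): cools by 9.6 × 0.9 = 8.64°C, giving 23.76°C.
From 1000 m to 3200 m (saturated): cools by 4.8 × 2.2 = 10.56°C, giving 13.2°C.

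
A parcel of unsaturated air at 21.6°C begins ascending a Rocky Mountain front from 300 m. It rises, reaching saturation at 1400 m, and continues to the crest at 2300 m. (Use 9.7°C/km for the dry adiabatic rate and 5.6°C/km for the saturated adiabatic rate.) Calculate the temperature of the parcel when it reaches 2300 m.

5.89°C

From 300 m to 1400 m (dry): cools by 9.7 × 1.1 = 10.67°C, giving 10.93°C.
From 1400 m to 2300 m (saturated): cools by 5.6 × 0.9 = 5.04°C, giving 5.89°C.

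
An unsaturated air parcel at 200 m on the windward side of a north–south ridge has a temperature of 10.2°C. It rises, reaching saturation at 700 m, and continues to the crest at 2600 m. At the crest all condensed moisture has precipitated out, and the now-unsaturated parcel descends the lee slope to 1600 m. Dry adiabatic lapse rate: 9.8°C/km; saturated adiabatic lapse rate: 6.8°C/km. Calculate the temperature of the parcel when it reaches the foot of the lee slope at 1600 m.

2.18°C

Dry to 700 m: -9.8 × 0.5 km = -4.9°C, so T = 5.3°C.
Saturated to 2600 m: -6.8 × 1.9 km = -12.92°C, so T = -7.62°C.
Dry descent to 1600 m: +9.8 × 1 km = +9.8°C, so T = 2.18°C.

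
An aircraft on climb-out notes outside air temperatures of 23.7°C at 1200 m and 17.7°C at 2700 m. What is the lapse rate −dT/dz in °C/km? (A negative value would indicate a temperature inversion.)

Γ = −ΔT/Δz = (23.7 − 17.7) / (2700 − 1200) m
  = 6°C / 1.5 km = 4°C/km

4°C/km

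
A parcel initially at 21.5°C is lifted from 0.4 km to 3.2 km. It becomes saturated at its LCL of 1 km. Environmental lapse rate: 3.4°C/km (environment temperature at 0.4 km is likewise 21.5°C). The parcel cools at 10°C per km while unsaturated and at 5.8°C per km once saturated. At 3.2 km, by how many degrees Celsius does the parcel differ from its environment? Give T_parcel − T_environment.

Parcel:
  400–1000 m, dry: Δz = 0.6 km ⇒ ΔT = -6°C; T = 15.5°C
  1000–3200 m, saturated: Δz = 2.2 km ⇒ ΔT = -12.76°C; T = 2.74°C
Environment:
  400–3200 m, environment: Δz = 2.8 km ⇒ ΔT = -9.52°C; T = 11.98°C
T_parcel − T_env = 2.74 − 11.98 = -9.24°C

-9.24°C (parcel cooler than environment)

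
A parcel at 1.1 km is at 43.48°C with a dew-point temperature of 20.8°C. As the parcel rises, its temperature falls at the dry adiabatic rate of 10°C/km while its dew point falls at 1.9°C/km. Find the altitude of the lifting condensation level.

3.9 km

T and T_d converge at 10 − 1.9 = 8.1°C per km
Height above start = (43.48 − 20.8) / 8.1 = 2.8 km
LCL altitude = 1100 m + 2800 m = 3900 m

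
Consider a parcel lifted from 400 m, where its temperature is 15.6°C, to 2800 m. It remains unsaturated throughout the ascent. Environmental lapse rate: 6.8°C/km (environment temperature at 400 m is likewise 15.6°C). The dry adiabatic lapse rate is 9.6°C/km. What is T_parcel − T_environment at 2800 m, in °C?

-6.72°C (parcel cooler than environment)

Parcel:
  From 400 m to 2800 m (dry): cools by 9.6 × 2.4 = 23.04°C, giving -7.44°C.
Environment:
  From 400 m to 2800 m (environment): cools by 6.8 × 2.4 = 16.32°C, giving -0.72°C.
T_parcel − T_env = -7.44 − (-0.72) = -6.72°C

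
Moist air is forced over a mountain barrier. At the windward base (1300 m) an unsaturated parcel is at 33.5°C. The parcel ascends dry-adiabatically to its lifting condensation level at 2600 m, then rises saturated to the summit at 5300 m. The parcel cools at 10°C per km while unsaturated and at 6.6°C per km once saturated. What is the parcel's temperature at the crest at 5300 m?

2.68°C

1300–2600 m, dry: Δz = 1.3 km ⇒ ΔT = -13°C; T = 20.5°C
2600–5300 m, saturated: Δz = 2.7 km ⇒ ΔT = -17.82°C; T = 2.68°C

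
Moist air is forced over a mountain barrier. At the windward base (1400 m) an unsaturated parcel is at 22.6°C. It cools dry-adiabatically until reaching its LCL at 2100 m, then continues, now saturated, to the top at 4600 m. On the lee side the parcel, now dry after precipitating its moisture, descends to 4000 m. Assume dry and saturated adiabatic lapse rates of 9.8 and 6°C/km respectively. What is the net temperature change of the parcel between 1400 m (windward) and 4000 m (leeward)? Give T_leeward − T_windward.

-15.98°C

From 1400 m to 2100 m (dry): cools by 9.8 × 0.7 = 6.86°C, giving 15.74°C.
From 2100 m to 4600 m (saturated): cools by 6 × 2.5 = 15°C, giving 0.74°C.
From 4600 m to 4000 m (dry descent): warms by 9.8 × 0.6 = 5.88°C, giving 6.62°C.
Net change vs windward start: 6.62 − 22.6 = -15.98°C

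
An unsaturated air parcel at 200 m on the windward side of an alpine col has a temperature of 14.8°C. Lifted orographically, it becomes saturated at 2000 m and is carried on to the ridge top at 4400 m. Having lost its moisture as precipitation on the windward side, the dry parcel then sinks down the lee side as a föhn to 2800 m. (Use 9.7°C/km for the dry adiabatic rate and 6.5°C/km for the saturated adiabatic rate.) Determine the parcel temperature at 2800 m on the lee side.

-2.74°C

200 → 2000 m (dry, 9.7°C/km): ΔT = -9.7 × 1.8 = -17.46°C → T = -2.66°C
2000 → 4400 m (saturated, 6.5°C/km): ΔT = -6.5 × 2.4 = -15.6°C → T = -18.26°C
4400 → 2800 m (dry descent, 9.7°C/km): ΔT = +9.7 × 1.6 = +15.52°C → T = -2.74°C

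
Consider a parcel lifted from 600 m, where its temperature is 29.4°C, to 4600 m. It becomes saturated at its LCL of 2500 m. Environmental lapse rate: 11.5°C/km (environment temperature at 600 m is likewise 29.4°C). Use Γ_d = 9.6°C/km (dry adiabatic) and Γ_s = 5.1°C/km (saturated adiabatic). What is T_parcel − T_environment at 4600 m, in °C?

+17.05°C (parcel warmer than environment)

Parcel:
  600 → 2500 m (dry, 9.6°C/km): ΔT = -9.6 × 1.9 = -18.24°C → T = 11.16°C
  2500 → 4600 m (saturated, 5.1°C/km): ΔT = -5.1 × 2.1 = -10.71°C → T = 0.45°C
Environment:
  600 → 4600 m (environment, 11.5°C/km): ΔT = -11.5 × 4 = -46°C → T = -16.6°C
T_parcel − T_env = 0.45 − (-16.6) = +17.05°C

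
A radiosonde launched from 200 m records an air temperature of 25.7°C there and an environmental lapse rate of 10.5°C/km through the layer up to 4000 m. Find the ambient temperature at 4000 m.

-14.2°C

200 → 4000 m (environmental, 10.5°C/km): ΔT = -10.5 × 3.8 = -39.9°C → T = -14.2°C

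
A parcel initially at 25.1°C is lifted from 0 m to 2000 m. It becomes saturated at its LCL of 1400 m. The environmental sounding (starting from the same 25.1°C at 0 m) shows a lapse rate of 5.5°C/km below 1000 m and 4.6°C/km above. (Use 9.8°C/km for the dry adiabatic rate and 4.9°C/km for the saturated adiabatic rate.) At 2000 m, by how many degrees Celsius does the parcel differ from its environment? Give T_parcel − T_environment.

Parcel:
  Dry to 1400 m: -9.8 × 1.4 km = -13.72°C, so T = 11.38°C.
  Saturated to 2000 m: -4.9 × 0.6 km = -2.94°C, so T = 8.44°C.
Environment:
  Environment, lower layer to 1000 m: -5.5 × 1 km = -5.5°C, so T = 19.6°C.
  Environment, upper layer to 2000 m: -4.6 × 1 km = -4.6°C, so T = 15°C.
T_parcel − T_env = 8.44 − 15 = -6.56°C

-6.56°C (parcel cooler than environment)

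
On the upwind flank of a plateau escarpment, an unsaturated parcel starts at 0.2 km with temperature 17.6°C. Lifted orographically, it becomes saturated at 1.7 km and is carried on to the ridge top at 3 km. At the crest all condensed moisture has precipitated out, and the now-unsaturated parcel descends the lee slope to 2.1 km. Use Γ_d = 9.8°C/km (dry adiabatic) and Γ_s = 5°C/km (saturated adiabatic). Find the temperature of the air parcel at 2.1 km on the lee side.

200 → 1700 m (dry, 9.8°C/km): ΔT = -9.8 × 1.5 = -14.7°C → T = 2.9°C
1700 → 3000 m (saturated, 5°C/km): ΔT = -5 × 1.3 = -6.5°C → T = -3.6°C
3000 → 2100 m (dry descent, 9.8°C/km): ΔT = +9.8 × 0.9 = +8.82°C → T = 5.22°C

5.22°C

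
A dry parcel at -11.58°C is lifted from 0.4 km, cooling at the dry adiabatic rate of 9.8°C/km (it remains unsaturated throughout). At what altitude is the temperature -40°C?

Height above start = (-11.58 − (-40)) / 9.8 = 2.9 km
Altitude = 400 m + 2900 m = 3300 m

3.3 km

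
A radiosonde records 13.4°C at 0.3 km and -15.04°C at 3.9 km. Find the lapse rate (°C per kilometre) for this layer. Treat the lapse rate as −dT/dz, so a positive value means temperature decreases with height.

7.9°C/km

Γ = −ΔT/Δz = (13.4 − (-15.04)) / (3900 − 300) m
  = 28.44°C / 3.6 km = 7.9°C/km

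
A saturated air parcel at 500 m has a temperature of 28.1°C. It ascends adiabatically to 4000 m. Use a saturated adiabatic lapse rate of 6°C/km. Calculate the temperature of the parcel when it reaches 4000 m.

7.1°C

From 500 m to 4000 m (saturated adiabatic): cools by 6 × 3.5 = 21°C, giving 7.1°C.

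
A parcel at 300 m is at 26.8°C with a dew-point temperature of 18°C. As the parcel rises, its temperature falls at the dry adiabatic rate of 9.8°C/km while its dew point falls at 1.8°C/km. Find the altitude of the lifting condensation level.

T and T_d converge at 9.8 − 1.8 = 8°C per km
Height above start = (26.8 − 18) / 8 = 1.1 km
LCL altitude = 300 m + 1100 m = 1400 m

1400 m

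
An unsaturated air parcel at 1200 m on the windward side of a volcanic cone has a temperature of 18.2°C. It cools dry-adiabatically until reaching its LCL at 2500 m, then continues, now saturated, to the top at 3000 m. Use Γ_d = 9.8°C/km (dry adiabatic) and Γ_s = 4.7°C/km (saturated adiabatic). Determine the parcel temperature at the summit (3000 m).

Dry to 2500 m: -9.8 × 1.3 km = -12.74°C, so T = 5.46°C.
Saturated to 3000 m: -4.7 × 0.5 km = -2.35°C, so T = 3.11°C.

3.11°C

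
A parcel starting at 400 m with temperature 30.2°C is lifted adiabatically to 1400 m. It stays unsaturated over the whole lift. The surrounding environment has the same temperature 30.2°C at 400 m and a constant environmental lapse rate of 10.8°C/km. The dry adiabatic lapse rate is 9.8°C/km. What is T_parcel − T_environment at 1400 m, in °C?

+1°C (parcel warmer than environment)

Parcel:
  400–1400 m, dry: Δz = 1 km ⇒ ΔT = -9.8°C; T = 20.4°C
Environment:
  400–1400 m, environment: Δz = 1 km ⇒ ΔT = -10.8°C; T = 19.4°C
T_parcel − T_env = 20.4 − 19.4 = +1°C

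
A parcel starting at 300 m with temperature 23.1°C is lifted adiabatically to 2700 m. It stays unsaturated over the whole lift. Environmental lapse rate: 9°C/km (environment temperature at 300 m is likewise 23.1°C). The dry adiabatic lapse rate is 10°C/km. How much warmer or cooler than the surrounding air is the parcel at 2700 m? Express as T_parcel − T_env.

-2.4°C (parcel cooler than environment)

Parcel:
  300–2700 m, dry: Δz = 2.4 km ⇒ ΔT = -24°C; T = -0.9°C
Environment:
  300–2700 m, environment: Δz = 2.4 km ⇒ ΔT = -21.6°C; T = 1.5°C
T_parcel − T_env = -0.9 − 1.5 = -2.4°C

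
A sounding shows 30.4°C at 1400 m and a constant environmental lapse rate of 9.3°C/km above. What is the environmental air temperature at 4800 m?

Environmental to 4800 m: -9.3 × 3.4 km = -31.62°C, so T = -1.22°C.

-1.22°C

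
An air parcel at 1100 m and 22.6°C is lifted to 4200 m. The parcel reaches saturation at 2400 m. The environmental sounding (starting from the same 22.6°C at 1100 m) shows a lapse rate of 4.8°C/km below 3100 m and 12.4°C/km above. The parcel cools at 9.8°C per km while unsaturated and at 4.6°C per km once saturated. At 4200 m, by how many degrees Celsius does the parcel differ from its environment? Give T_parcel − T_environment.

Parcel:
  1100–2400 m, dry: Δz = 1.3 km ⇒ ΔT = -12.74°C; T = 9.86°C
  2400–4200 m, saturated: Δz = 1.8 km ⇒ ΔT = -8.28°C; T = 1.58°C
Environment:
  1100–3100 m, environment, lower layer: Δz = 2 km ⇒ ΔT = -9.6°C; T = 13°C
  3100–4200 m, environment, upper layer: Δz = 1.1 km ⇒ ΔT = -13.64°C; T = -0.64°C
T_parcel − T_env = 1.58 − (-0.64) = +2.22°C

+2.22°C (parcel warmer than environment)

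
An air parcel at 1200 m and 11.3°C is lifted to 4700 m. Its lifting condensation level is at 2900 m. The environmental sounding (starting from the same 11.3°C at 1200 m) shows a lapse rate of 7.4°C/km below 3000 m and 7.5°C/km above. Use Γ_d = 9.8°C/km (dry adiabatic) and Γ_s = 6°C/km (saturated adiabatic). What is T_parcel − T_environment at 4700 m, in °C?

-1.39°C (parcel cooler than environment)

Parcel:
  1200 → 2900 m (dry, 9.8°C/km): ΔT = -9.8 × 1.7 = -16.66°C → T = -5.36°C
  2900 → 4700 m (saturated, 6°C/km): ΔT = -6 × 1.8 = -10.8°C → T = -16.16°C
Environment:
  1200 → 3000 m (environment, lower layer, 7.4°C/km): ΔT = -7.4 × 1.8 = -13.32°C → T = -2.02°C
  3000 → 4700 m (environment, upper layer, 7.5°C/km): ΔT = -7.5 × 1.7 = -12.75°C → T = -14.77°C
T_parcel − T_env = -16.16 − (-14.77) = -1.39°C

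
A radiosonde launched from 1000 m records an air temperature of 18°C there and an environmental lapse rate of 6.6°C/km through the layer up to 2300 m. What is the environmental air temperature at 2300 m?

1000–2300 m, environmental: Δz = 1.3 km ⇒ ΔT = -8.58°C; T = 9.42°C

9.42°C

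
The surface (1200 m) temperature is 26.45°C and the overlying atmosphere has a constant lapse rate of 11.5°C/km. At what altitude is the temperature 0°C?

Height above start = (26.45 − 0) / 11.5 = 2.3 km
Altitude = 1200 m + 2300 m = 3500 m

3500 m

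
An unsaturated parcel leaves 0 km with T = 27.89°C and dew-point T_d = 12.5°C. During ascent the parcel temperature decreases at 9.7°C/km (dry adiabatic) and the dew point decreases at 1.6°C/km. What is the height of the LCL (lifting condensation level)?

T and T_d converge at 9.7 − 1.6 = 8.1°C per km
Height above start = (27.89 − 12.5) / 8.1 = 1.9 km
LCL altitude = 0 m + 1900 m = 1900 m

1.9 km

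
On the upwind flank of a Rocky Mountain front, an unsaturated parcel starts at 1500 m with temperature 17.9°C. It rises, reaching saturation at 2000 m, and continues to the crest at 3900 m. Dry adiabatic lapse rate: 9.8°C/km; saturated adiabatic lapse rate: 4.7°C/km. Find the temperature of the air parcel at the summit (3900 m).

1500–2000 m, dry: Δz = 0.5 km ⇒ ΔT = -4.9°C; T = 13°C
2000–3900 m, saturated: Δz = 1.9 km ⇒ ΔT = -8.93°C; T = 4.07°C

4.07°C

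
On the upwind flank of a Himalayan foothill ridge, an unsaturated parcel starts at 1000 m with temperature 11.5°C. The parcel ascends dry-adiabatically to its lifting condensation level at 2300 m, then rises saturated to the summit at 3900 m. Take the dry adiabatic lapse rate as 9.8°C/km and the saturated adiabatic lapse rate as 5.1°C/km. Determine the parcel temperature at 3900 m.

-9.4°C

1000 → 2300 m (dry, 9.8°C/km): ΔT = -9.8 × 1.3 = -12.74°C → T = -1.24°C
2300 → 3900 m (saturated, 5.1°C/km): ΔT = -5.1 × 1.6 = -8.16°C → T = -9.4°C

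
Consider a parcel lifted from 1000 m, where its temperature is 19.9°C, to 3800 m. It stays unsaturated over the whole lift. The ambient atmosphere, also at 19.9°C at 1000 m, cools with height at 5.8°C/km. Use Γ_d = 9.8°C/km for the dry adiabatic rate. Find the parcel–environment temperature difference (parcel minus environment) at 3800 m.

-11.2°C (parcel cooler than environment)

Parcel:
  Dry to 3800 m: -9.8 × 2.8 km = -27.44°C, so T = -7.54°C.
Environment:
  Environment to 3800 m: -5.8 × 2.8 km = -16.24°C, so T = 3.66°C.
T_parcel − T_env = -7.54 − 3.66 = -11.2°C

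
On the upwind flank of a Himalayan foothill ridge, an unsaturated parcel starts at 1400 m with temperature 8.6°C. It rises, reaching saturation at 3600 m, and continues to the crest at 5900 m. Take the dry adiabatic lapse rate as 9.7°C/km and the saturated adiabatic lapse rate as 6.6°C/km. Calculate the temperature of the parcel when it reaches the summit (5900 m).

1400 → 3600 m (dry, 9.7°C/km): ΔT = -9.7 × 2.2 = -21.34°C → T = -12.74°C
3600 → 5900 m (saturated, 6.6°C/km): ΔT = -6.6 × 2.3 = -15.18°C → T = -27.92°C

-27.92°C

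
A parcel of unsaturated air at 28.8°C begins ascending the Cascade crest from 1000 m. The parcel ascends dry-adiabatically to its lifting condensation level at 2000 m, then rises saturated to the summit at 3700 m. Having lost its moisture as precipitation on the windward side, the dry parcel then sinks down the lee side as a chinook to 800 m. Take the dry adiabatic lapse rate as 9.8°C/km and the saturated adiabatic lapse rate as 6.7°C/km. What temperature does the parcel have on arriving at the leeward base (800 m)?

36.03°C

Dry to 2000 m: -9.8 × 1 km = -9.8°C, so T = 19°C.
Saturated to 3700 m: -6.7 × 1.7 km = -11.39°C, so T = 7.61°C.
Dry descent to 800 m: +9.8 × 2.9 km = +28.42°C, so T = 36.03°C.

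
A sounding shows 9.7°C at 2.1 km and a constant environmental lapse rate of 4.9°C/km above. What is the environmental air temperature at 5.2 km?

-5.49°C

From 2100 m to 5200 m (environmental): cools by 4.9 × 3.1 = 15.19°C, giving -5.49°C.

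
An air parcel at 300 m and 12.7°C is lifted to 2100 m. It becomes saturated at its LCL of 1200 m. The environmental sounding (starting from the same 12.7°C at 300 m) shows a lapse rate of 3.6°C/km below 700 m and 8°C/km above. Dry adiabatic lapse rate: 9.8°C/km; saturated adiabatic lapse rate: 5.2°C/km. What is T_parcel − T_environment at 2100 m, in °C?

Parcel:
  From 300 m to 1200 m (dry): cools by 9.8 × 0.9 = 8.82°C, giving 3.88°C.
  From 1200 m to 2100 m (saturated): cools by 5.2 × 0.9 = 4.68°C, giving -0.8°C.
Environment:
  From 300 m to 700 m (environment, lower layer): cools by 3.6 × 0.4 = 1.44°C, giving 11.26°C.
  From 700 m to 2100 m (environment, upper layer): cools by 8 × 1.4 = 11.2°C, giving 0.06°C.
T_parcel − T_env = -0.8 − 0.06 = -0.86°C

-0.86°C (parcel cooler than environment)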